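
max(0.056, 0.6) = 0.6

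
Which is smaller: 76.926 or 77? 76.926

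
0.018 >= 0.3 False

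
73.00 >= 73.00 True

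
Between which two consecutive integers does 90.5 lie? 90 and 91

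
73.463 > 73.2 True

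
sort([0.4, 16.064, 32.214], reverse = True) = [32.214, 16.064, 0.4]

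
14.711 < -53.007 False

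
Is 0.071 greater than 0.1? No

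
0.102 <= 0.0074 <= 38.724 False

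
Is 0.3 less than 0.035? No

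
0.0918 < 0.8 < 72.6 True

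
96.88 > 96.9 False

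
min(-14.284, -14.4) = -14.4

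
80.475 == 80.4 False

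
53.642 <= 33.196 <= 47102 False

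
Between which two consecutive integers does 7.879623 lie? 7 and 8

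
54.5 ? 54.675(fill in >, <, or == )<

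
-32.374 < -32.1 True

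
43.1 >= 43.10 True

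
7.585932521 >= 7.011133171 True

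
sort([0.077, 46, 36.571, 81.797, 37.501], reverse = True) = [81.797, 46, 37.501, 36.571, 0.077]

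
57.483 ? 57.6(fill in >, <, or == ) <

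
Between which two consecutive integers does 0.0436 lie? 0 and 1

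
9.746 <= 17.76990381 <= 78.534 True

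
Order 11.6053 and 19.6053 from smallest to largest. 11.6053, 19.6053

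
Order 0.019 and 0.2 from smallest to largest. 0.019, 0.2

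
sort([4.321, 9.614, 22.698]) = [4.321, 9.614, 22.698]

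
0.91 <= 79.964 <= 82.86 True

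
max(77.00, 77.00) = 77.00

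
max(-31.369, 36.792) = 36.792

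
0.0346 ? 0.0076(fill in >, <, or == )>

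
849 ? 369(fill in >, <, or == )>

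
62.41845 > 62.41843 True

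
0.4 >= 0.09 True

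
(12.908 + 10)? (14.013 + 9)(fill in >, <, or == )<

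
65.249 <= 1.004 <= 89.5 False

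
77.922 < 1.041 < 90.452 False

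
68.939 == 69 False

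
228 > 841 False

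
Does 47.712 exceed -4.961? Yes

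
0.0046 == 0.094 False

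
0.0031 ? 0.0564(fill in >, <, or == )<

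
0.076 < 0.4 True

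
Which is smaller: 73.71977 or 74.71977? 73.71977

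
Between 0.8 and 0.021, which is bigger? 0.8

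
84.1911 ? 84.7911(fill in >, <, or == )<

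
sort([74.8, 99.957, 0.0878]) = [0.0878, 74.8, 99.957]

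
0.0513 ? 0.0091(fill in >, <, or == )>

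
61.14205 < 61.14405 True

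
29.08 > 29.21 False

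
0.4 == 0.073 False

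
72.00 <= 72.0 True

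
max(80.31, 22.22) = 80.31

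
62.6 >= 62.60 True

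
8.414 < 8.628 True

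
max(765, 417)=765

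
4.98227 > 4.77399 True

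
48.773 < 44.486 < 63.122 False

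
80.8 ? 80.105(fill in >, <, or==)>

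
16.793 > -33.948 True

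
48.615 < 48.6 False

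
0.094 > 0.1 False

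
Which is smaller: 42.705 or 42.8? 42.705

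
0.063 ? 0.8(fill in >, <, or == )<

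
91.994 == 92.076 False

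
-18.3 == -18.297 False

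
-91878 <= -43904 True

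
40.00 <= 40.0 True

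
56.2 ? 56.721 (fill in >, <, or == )<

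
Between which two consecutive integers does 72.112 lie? 72 and 73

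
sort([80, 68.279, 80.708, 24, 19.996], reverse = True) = [80.708, 80, 68.279, 24, 19.996]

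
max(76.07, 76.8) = 76.8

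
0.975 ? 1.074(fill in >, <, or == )<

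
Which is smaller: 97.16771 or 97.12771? 97.12771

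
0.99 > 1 False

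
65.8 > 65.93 False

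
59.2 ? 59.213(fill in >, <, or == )<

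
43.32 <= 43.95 True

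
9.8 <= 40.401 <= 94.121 True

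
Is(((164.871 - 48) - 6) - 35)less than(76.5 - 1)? No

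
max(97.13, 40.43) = 97.13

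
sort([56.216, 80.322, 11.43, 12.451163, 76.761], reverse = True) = [80.322, 76.761, 56.216, 12.451163, 11.43]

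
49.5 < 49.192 False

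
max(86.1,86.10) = 86.10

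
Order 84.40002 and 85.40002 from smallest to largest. 84.40002, 85.40002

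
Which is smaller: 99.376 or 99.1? 99.1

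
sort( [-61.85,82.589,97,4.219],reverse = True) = [97,82.589,4.219,-61.85]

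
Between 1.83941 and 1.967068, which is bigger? 1.967068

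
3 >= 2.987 True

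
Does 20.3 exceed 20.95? No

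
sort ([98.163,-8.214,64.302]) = [-8.214,64.302,98.163]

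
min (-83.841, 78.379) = -83.841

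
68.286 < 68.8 True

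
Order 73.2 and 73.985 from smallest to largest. 73.2, 73.985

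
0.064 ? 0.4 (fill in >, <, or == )<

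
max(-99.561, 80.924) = 80.924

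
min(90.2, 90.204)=90.2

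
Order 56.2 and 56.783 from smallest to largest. 56.2, 56.783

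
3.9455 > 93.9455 False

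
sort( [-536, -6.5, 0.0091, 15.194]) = [-536, -6.5, 0.0091, 15.194]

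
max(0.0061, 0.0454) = 0.0454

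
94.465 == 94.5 False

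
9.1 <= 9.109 True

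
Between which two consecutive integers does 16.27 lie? 16 and 17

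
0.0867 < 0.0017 False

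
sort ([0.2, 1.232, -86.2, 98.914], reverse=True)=[98.914, 1.232, 0.2, -86.2]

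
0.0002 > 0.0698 False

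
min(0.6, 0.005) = 0.005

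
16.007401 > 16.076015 False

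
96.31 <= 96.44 True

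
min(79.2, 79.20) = 79.2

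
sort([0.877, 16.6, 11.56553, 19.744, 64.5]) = [0.877, 11.56553, 16.6, 19.744, 64.5]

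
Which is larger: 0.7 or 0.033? 0.7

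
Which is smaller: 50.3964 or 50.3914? 50.3914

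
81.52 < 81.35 False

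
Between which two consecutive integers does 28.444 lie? 28 and 29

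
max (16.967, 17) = 17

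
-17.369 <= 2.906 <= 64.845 True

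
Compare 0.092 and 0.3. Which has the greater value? 0.3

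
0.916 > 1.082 False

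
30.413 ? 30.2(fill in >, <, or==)>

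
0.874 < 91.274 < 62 False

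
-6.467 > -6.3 False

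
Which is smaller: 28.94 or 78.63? 28.94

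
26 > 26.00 False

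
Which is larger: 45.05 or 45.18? 45.18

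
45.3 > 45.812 False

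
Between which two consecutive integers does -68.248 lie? -69 and -68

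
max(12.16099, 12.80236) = 12.80236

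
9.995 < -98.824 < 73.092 False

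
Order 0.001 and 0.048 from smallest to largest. 0.001, 0.048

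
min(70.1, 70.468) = 70.1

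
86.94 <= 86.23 False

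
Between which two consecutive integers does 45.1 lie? 45 and 46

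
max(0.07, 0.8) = 0.8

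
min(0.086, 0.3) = 0.086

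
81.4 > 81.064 True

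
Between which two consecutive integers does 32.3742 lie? 32 and 33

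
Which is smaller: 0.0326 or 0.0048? 0.0048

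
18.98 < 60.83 True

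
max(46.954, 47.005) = 47.005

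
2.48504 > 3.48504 False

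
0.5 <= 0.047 False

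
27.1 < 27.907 True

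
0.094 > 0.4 False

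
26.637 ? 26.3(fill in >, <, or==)>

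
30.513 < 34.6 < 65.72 True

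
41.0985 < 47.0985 True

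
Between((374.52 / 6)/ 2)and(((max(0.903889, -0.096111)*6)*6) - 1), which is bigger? (((max(0.903889, -0.096111)*6)*6) - 1)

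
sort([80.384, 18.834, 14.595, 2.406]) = [2.406, 14.595, 18.834, 80.384]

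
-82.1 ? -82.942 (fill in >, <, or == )>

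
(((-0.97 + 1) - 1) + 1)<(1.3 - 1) True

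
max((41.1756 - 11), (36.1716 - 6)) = 30.1756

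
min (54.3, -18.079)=-18.079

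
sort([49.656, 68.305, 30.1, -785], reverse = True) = [68.305, 49.656, 30.1, -785]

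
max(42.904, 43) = 43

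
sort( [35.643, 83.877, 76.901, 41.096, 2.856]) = [2.856, 35.643, 41.096, 76.901, 83.877]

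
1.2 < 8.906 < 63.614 True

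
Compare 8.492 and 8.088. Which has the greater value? 8.492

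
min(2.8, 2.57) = 2.57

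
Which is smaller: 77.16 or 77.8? 77.16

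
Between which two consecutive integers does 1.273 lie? 1 and 2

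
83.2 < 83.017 False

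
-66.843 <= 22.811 True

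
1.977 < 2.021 True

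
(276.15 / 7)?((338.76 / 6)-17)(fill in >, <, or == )<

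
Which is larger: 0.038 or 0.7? 0.7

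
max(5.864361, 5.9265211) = 5.9265211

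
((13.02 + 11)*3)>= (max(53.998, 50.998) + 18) True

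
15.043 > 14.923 True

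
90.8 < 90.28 False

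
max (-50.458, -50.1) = -50.1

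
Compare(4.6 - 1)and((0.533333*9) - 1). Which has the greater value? ((0.533333*9) - 1)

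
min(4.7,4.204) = 4.204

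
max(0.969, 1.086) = 1.086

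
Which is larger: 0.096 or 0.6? 0.6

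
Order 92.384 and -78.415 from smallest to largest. -78.415, 92.384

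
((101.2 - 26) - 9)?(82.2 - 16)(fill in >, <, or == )==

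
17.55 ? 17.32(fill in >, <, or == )>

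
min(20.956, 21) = 20.956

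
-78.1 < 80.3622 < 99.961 True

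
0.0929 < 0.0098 False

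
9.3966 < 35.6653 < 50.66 True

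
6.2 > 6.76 False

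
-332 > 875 False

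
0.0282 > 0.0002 True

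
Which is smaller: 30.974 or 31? 30.974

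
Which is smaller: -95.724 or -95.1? -95.724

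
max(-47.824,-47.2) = -47.2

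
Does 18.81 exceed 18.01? Yes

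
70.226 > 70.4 False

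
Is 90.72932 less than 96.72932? Yes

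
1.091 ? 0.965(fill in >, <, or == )>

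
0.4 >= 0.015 True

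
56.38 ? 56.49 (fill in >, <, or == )<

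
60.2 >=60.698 False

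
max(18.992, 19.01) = 19.01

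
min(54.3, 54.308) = 54.3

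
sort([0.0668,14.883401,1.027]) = [0.0668,1.027,14.883401]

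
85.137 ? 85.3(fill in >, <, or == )<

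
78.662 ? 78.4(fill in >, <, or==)>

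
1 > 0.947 True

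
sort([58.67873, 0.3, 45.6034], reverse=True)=[58.67873, 45.6034, 0.3]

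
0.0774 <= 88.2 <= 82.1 False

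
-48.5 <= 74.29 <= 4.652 False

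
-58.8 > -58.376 False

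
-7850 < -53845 False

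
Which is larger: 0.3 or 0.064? 0.3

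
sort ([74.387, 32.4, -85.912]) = [-85.912, 32.4, 74.387]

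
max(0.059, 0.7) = 0.7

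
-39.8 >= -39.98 True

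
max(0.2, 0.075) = 0.2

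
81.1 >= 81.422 False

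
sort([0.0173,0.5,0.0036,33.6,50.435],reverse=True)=[50.435,33.6,0.5,0.0173,0.0036]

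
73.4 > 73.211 True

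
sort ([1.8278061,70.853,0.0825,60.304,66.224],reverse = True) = [70.853,66.224,60.304,1.8278061,0.0825]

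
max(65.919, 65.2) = 65.919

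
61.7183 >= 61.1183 True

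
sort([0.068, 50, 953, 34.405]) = [0.068, 34.405, 50, 953]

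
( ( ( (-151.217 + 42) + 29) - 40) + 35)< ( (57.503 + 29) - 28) True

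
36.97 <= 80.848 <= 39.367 False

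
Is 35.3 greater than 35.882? No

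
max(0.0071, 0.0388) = 0.0388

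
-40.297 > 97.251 False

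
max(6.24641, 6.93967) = 6.93967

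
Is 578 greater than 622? No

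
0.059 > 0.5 False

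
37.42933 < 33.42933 False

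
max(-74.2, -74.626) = -74.2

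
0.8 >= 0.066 True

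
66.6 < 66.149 False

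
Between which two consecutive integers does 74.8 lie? 74 and 75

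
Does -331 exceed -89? No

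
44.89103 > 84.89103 False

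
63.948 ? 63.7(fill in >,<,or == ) >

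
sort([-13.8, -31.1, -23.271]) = [-31.1, -23.271, -13.8]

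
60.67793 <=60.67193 False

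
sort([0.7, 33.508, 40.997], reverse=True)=[40.997, 33.508, 0.7]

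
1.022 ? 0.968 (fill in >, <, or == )>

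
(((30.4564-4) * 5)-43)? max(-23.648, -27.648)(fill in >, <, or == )>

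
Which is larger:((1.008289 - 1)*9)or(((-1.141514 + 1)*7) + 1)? ((1.008289 - 1)*9)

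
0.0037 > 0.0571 False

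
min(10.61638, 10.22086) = 10.22086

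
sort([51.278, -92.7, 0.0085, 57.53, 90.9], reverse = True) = [90.9, 57.53, 51.278, 0.0085, -92.7]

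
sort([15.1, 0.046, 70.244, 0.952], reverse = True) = [70.244, 15.1, 0.952, 0.046]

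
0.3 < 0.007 False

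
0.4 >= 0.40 True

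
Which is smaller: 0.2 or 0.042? 0.042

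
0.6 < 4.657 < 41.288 True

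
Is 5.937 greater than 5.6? Yes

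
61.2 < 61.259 True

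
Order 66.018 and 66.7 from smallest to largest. 66.018, 66.7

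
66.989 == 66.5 False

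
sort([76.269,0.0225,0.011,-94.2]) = [-94.2,0.011,0.0225,76.269]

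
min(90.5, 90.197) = 90.197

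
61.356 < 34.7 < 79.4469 False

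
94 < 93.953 False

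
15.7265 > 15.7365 False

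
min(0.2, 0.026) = 0.026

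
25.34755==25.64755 False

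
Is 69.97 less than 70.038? Yes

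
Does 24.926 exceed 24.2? Yes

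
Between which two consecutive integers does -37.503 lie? -38 and -37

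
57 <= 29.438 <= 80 False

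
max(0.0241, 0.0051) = 0.0241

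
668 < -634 False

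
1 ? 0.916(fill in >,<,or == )>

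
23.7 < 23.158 False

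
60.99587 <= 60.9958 False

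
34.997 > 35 False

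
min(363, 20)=20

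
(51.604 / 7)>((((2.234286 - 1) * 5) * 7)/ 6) True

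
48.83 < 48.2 False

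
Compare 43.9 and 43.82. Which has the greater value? 43.9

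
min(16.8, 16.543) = 16.543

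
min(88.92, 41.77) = 41.77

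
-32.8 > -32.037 False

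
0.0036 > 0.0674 False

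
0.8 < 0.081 False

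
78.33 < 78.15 False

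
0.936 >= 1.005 False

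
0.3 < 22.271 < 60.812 True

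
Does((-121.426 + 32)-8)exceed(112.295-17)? No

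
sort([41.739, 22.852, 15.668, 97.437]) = [15.668, 22.852, 41.739, 97.437]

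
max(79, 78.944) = 79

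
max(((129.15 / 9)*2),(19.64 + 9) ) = 28.7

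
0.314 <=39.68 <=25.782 False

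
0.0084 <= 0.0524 True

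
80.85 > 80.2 True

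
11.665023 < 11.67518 True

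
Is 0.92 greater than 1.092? No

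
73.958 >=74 False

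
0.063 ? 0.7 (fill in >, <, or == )<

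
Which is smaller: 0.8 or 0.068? 0.068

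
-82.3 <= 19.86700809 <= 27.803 True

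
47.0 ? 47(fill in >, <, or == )==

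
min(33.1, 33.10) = 33.1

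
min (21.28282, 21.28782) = 21.28282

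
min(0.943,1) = 0.943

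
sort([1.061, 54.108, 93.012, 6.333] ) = [1.061, 6.333, 54.108, 93.012]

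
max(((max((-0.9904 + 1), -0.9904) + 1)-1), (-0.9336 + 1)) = 0.0664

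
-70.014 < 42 True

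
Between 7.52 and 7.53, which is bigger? 7.53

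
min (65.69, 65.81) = 65.69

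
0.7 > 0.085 True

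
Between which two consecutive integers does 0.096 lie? 0 and 1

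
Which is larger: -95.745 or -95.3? -95.3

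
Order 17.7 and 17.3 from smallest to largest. 17.3, 17.7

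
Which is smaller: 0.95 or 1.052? 0.95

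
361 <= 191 False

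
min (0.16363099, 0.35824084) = 0.16363099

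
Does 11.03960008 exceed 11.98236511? No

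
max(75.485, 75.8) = 75.8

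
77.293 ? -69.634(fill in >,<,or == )>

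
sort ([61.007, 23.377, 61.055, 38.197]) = [23.377, 38.197, 61.007, 61.055]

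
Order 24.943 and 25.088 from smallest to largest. 24.943, 25.088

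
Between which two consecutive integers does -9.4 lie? -10 and -9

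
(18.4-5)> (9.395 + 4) True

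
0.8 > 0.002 True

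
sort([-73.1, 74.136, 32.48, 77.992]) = [-73.1, 32.48, 74.136, 77.992]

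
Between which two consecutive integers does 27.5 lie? 27 and 28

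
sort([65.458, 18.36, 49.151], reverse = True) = [65.458, 49.151, 18.36]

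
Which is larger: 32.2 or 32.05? 32.2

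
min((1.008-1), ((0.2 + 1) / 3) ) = 0.008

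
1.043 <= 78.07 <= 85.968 True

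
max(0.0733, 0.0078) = 0.0733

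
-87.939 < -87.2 True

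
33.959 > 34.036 False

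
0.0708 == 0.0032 False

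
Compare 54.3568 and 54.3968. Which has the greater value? 54.3968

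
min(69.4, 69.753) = 69.4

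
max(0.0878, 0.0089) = 0.0878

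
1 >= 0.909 True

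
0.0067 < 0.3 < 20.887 True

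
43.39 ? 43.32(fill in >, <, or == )>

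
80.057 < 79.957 False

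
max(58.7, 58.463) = 58.7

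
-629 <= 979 True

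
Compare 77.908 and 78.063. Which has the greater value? 78.063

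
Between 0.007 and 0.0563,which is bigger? 0.0563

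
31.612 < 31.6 False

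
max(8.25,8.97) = 8.97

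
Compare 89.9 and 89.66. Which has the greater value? 89.9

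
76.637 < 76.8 True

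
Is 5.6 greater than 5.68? No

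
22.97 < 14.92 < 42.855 False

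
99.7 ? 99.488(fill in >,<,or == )>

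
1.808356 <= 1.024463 False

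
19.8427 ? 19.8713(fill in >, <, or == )<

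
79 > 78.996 True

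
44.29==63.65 False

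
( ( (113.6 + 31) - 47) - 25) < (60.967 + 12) True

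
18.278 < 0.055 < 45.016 False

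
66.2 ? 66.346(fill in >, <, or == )<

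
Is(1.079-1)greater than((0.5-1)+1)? No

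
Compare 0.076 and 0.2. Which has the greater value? 0.2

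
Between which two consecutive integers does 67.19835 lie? 67 and 68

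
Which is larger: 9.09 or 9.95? 9.95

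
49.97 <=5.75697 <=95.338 False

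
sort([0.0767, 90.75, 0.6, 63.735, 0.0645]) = [0.0645, 0.0767, 0.6, 63.735, 90.75]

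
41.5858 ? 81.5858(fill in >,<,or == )<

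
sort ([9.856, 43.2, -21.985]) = [-21.985, 9.856, 43.2]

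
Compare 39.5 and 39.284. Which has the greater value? 39.5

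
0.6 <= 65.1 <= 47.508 False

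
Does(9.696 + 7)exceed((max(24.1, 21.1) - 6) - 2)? Yes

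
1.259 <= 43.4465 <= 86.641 True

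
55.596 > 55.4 True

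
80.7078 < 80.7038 False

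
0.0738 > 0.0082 True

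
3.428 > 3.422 True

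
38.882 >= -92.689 True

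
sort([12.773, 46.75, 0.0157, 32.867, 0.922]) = [0.0157, 0.922, 12.773, 32.867, 46.75]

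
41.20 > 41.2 False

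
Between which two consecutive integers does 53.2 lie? 53 and 54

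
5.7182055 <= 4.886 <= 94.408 False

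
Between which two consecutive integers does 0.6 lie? 0 and 1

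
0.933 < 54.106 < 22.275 False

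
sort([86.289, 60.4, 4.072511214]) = [4.072511214, 60.4, 86.289]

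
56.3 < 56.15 False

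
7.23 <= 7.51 True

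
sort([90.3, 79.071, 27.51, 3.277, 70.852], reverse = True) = [90.3, 79.071, 70.852, 27.51, 3.277]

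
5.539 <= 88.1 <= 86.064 False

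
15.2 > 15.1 True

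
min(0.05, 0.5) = 0.05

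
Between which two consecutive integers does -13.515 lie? -14 and -13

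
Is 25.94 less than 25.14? No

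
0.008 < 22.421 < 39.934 True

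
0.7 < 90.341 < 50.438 False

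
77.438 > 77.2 True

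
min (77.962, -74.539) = -74.539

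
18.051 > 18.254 False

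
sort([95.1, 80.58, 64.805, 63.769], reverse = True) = [95.1, 80.58, 64.805, 63.769]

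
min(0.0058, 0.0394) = 0.0058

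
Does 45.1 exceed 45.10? No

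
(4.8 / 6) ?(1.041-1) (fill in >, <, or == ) >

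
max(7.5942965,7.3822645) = 7.5942965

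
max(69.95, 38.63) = 69.95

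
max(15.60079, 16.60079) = 16.60079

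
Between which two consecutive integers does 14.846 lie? 14 and 15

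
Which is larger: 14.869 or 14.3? 14.869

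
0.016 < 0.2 True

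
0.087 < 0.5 True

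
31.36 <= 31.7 True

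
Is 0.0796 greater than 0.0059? Yes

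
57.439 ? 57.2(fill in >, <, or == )>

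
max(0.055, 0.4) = 0.4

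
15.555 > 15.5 True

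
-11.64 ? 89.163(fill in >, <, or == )<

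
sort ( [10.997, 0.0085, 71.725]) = [0.0085, 10.997, 71.725]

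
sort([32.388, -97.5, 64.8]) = [-97.5, 32.388, 64.8]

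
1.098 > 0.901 True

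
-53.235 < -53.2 True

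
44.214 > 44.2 True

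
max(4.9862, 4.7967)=4.9862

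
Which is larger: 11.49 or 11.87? 11.87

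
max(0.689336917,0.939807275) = 0.939807275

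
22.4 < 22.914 True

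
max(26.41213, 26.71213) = 26.71213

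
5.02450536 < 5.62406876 True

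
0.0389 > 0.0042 True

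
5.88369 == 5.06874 False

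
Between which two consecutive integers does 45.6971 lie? 45 and 46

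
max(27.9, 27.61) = 27.9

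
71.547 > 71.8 False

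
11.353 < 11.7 True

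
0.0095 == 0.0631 False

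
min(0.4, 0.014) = 0.014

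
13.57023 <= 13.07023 False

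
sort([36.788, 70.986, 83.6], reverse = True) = [83.6, 70.986, 36.788]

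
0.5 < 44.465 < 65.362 True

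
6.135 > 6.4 False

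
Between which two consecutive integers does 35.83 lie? 35 and 36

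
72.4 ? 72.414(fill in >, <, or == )<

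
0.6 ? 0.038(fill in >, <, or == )>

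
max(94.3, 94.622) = 94.622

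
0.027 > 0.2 False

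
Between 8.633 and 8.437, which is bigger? 8.633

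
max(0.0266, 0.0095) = 0.0266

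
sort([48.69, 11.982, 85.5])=[11.982, 48.69, 85.5]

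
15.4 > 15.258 True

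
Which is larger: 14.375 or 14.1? 14.375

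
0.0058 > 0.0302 False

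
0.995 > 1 False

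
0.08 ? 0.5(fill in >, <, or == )<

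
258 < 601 True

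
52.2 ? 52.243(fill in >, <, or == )<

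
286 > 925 False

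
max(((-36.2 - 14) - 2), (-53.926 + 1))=-52.2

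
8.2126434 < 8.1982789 False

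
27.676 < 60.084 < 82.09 True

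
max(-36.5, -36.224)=-36.224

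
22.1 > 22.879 False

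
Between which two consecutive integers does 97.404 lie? 97 and 98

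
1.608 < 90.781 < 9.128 False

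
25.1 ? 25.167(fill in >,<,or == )<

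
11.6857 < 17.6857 True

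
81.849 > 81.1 True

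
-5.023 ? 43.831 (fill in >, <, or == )<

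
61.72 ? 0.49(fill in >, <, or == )>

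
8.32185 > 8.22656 True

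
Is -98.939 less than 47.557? Yes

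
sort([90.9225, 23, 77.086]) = [23, 77.086, 90.9225]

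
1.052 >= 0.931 True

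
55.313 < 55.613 True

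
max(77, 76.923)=77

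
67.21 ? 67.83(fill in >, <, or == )<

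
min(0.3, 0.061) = 0.061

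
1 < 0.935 False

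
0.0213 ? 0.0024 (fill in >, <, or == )>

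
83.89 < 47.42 False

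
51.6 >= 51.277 True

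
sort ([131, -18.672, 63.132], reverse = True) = [131, 63.132, -18.672]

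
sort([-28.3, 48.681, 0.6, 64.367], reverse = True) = [64.367, 48.681, 0.6, -28.3]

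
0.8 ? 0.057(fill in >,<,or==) >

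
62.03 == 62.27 False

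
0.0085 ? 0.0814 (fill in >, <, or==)<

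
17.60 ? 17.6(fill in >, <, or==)==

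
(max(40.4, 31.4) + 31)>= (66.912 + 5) False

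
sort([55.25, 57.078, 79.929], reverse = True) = [79.929, 57.078, 55.25]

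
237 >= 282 False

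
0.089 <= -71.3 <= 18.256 False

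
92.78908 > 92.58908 True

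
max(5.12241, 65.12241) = 65.12241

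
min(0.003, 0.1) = 0.003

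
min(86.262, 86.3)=86.262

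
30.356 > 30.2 True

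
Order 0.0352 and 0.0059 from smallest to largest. 0.0059, 0.0352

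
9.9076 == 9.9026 False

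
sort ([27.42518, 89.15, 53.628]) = [27.42518, 53.628, 89.15]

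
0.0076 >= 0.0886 False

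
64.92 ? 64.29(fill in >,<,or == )>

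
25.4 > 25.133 True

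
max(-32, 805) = 805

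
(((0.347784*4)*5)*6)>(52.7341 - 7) False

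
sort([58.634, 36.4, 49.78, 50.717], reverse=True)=[58.634, 50.717, 49.78, 36.4]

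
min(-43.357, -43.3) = -43.357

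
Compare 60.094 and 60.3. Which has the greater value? 60.3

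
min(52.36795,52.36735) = 52.36735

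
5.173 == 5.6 False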